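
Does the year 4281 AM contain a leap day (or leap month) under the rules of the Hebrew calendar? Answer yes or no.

yes

Hebrew year 4281 is year 6 of its 19-year Metonic cycle; leap years are at positions 3, 6, 8, 11, 14, 17, 19, so it is a leap year (13 months).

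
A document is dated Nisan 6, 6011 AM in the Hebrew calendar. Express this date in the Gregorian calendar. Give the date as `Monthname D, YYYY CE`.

March 30, 2251 CE

Both dates share Julian Day Number 2543309; in the Gregorian calendar that is 30 March 2251 CE.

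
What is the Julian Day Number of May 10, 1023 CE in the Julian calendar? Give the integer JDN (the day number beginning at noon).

Equivalently 16 May 1023 (proleptic Gregorian).
JDN 2400001 is 17 November 1858 CE (Gregorian), MJD 0; the target day is −305163 days from there, so JDN = 2094838.

2094838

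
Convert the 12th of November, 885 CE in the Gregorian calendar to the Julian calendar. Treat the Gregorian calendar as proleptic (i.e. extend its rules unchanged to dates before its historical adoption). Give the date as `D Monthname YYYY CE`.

The Julian–Gregorian offset here is 4 days (Julian trailing).
12 November 885 Gregorian − 4 days → 8 November 885 Julian.

8 November 885 CE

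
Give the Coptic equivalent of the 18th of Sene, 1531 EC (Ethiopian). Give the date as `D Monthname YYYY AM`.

18 Paoni 1255 AM

Julian Day Number of the source date = 2283340.
Converting JDN 2283340 to the Coptic calendar gives 18 Paoni 1255 AM.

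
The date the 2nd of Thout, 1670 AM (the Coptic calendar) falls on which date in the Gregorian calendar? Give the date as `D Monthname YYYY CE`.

12 September 1953 CE

Both dates share Julian Day Number 2434633; in the Gregorian calendar that is 12 September 1953 CE.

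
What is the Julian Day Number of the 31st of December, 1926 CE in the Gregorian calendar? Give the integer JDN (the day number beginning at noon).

JDN 2400001 is 17 November 1858 CE (Gregorian), MJD 0; the target day is +24880 days from there, so JDN = 2424881.

2424881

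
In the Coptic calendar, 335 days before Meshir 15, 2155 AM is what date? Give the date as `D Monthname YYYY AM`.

The starting date is JDN 2611942; 2611942 − 335 = 2611607.
JDN 2611607 corresponds to 15 Paremhat 2154 AM.

15 Paremhat 2154 AM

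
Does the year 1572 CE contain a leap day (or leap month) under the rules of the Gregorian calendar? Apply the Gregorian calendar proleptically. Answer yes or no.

1572 is divisible by 4 and not by 100, so it is a leap year.

yes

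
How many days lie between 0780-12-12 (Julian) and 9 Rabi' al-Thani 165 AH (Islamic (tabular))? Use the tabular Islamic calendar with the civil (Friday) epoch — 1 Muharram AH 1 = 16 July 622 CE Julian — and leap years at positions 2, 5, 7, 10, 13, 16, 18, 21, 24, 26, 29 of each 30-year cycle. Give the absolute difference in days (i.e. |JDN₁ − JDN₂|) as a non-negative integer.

First date → JDN 2006299; second date → JDN 2006653.
The interval is |2006299 − 2006653| = 354 days.

354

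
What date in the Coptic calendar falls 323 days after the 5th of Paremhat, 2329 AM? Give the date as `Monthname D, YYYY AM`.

JDN of the 5th of Paremhat, 2329 AM = 2675516.
2675516 + 323 = 2675839.
JDN 2675839 in the Coptic calendar is Tobi 23, 2330 AM.

Tobi 23, 2330 AM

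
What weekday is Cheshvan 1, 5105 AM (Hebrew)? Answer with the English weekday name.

This is JDN 2212236 (17 October 1344 Gregorian).
JDN 2212236 mod 7 = 5, and JDN 0 was a Monday, so this is a Saturday.

Saturday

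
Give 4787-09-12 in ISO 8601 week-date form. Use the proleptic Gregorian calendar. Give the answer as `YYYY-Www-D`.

4787-W37-6

The weekday is Saturday (ISO weekday 6).
That Saturday belongs to ISO week 37 of ISO year 4787.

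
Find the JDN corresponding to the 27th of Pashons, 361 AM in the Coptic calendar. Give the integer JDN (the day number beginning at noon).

In the proleptic Gregorian calendar the same day is 25 May 645.
JDN 2400001 is 17 November 1858 CE (Gregorian), MJD 0; the target day is −443215 days from there, so JDN = 1956786.

1956786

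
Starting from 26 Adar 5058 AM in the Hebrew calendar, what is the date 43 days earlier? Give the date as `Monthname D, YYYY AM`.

Shevat 13, 5058 AM

The starting date is JDN 2195222; 2195222 − 43 = 2195179.
JDN 2195179 corresponds to Shevat 13, 5058 AM.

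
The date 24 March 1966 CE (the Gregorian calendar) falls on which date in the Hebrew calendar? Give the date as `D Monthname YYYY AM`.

3 Nisan 5726 AM

Both dates share Julian Day Number 2439209; in the Hebrew calendar that is 3 Nisan 5726 AM.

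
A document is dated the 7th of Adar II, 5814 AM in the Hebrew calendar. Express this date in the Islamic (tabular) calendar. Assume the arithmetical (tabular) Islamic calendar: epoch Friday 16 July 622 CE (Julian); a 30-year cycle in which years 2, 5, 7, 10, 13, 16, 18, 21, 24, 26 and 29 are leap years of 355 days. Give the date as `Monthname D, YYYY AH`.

Julian Day Number of the source date = 2471344.
Converting JDN 2471344 to the tabular Islamic calendar gives 7 Sha'ban 1476 AH.

Sha'ban 7, 1476 AH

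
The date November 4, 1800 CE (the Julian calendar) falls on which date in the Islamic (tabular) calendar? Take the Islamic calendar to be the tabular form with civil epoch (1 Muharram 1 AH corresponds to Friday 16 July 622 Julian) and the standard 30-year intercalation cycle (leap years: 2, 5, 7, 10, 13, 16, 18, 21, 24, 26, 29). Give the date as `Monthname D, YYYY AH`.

The source date corresponds to 16 November 1800 in the Gregorian calendar (JDN 2378816).
That day falls on 28 Jumada al-Thani 1215 AH in the tabular Islamic calendar.

Jumada al-Thani 28, 1215 AH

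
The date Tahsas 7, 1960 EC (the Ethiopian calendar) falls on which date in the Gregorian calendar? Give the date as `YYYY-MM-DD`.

1967-12-17

Julian Day Number of the source date = 2439842.
Converting JDN 2439842 to the Gregorian calendar gives 17 December 1967 CE.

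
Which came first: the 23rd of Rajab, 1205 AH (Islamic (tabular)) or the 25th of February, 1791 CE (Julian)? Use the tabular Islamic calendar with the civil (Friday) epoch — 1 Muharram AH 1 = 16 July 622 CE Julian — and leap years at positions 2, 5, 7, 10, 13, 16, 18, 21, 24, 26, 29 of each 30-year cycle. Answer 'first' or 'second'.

Converting both to JDN: 2375296 vs 2375276; the smaller is the second.

second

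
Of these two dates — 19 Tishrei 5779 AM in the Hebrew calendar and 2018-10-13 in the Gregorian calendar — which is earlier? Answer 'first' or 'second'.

Converting both to JDN: 2458390 vs 2458405; the smaller is the first.

first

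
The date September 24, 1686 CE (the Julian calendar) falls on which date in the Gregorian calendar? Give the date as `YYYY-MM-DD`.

1686-10-04

The Julian–Gregorian offset here is 10 days (Julian trailing).
24 September 1686 Julian + 10 days → 4 October 1686 Gregorian.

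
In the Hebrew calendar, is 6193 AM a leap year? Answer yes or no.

Hebrew year 6193 is year 18 of its 19-year Metonic cycle; leap years are at positions 3, 6, 8, 11, 14, 17, 19, so it is a common year (12 months).

no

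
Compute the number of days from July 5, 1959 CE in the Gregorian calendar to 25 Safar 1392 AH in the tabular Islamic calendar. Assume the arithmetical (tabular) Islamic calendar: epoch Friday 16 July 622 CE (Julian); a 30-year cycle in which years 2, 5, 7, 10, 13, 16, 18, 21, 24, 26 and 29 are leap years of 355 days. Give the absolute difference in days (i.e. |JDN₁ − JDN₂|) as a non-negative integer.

JDN of the first date = 2436755.
JDN of the second date = 2441418.
|2441418 − 2436755| = 4663.

4663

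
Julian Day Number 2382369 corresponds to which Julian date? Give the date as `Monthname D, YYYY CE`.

July 28, 1810 CE

The Gregorian equivalent of JDN 2382369 is 9 August 1810.
In the Julian calendar that day is July 28, 1810 CE.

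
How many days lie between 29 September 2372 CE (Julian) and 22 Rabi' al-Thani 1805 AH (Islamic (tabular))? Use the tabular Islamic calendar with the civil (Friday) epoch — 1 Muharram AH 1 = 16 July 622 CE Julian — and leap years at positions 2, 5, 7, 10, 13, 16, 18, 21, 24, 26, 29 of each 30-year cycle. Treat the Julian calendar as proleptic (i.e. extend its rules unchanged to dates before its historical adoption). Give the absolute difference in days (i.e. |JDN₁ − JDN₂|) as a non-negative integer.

124

First date → JDN 2587703; second date → JDN 2587827.
The interval is |2587703 − 2587827| = 124 days.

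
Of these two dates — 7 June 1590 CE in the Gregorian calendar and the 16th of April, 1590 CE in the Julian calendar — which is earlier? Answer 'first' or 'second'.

second

The two dates have Julian Day Numbers 2301953 and 2301911 respectively.
Since 2301911 < 2301953, the second date comes first.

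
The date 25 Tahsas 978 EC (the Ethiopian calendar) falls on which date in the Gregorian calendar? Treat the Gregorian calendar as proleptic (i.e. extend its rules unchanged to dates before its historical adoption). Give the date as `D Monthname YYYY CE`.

Julian Day Number of the source date = 2081184.
Converting JDN 2081184 to the Gregorian calendar gives 26 December 985 CE.

26 December 985 CE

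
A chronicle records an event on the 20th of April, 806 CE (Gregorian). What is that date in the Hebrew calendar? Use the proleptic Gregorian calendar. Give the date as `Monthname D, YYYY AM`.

Both dates share Julian Day Number 2015555; in the Hebrew calendar that is 24 Nisan 4566 AM.

Nisan 24, 4566 AM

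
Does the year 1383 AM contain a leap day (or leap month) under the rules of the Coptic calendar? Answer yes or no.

yes

1383 mod 4 = 3; in the Coptic calendar a year is leap when year mod 4 = 3, so it is a leap year.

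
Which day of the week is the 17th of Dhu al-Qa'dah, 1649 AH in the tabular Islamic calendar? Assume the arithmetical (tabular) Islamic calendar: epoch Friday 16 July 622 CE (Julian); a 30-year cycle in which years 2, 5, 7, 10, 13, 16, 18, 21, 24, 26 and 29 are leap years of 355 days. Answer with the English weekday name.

This is JDN 2532747 (29 April 2222 Gregorian).
2532747 ≡ 0 (mod 7); counting from Monday = 0 gives Monday.

Monday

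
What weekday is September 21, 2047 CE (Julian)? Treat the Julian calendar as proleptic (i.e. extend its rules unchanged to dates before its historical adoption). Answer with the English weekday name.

In the Gregorian calendar this is 4 October 2047 (JDN 2468988).
JDN 2468988 mod 7 = 4, and JDN 0 was a Monday, so this is a Friday.

Friday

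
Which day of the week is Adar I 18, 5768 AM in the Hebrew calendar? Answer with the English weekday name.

This is JDN 2454521 (24 February 2008 Gregorian).
Since JDN mod 7 = 6 (0 = Monday), the day is Sunday.

Sunday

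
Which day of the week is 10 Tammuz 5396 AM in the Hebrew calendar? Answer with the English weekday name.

This is JDN 2318791 (13 July 1636 Gregorian).
Since JDN mod 7 = 6 (0 = Monday), the day is Sunday.

Sunday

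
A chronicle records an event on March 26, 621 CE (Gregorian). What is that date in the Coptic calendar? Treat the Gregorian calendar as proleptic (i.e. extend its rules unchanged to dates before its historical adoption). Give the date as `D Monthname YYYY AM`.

27 Paremhat 337 AM

Julian Day Number of the source date = 1947960.
Converting JDN 1947960 to the Coptic calendar gives 27 Paremhat 337 AM.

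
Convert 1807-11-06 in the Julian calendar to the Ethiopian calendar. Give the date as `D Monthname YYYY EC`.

9 Hidar 1800 EC

The source date corresponds to 18 November 1807 in the Gregorian calendar (JDN 2381374).
That day falls on 9 Hidar 1800 EC in the Ethiopian calendar.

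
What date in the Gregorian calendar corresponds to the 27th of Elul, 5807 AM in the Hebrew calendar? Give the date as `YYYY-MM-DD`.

2047-09-18

Both dates share Julian Day Number 2468972; in the Gregorian calendar that is 18 September 2047 CE.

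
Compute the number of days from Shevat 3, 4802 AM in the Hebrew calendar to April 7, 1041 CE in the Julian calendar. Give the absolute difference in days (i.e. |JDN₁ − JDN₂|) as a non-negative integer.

JDN of the first date = 2101645.
JDN of the second date = 2101380.
|2101380 − 2101645| = 265.

265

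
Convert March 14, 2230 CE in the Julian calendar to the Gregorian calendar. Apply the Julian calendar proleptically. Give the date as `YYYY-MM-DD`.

2230-03-29

At this point the Julian calendar is 15 days behind the Gregorian.
14 March 2230 Julian + 15 days → 29 March 2230 Gregorian.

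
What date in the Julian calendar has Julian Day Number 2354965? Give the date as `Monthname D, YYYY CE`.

JDN 2354965 is 29 July 1735 in the Gregorian calendar.
In the Julian calendar that day is July 18, 1735 CE.

July 18, 1735 CE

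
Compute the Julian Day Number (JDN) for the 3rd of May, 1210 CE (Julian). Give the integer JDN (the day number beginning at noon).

2163133

Equivalently 10 May 1210 (proleptic Gregorian).
JDN 2299161 is 15 October 1582 CE (Gregorian); the target day is −136028 days from there, so JDN = 2163133.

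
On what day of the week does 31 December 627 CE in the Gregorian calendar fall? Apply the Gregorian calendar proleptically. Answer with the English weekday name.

JDN 1950431 mod 7 = 0, and JDN 0 was a Monday, so this is a Monday.

Monday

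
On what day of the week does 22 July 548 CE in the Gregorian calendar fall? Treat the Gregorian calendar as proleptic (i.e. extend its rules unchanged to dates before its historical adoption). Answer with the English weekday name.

1921416 ≡ 0 (mod 7); counting from Monday = 0 gives Monday.

Monday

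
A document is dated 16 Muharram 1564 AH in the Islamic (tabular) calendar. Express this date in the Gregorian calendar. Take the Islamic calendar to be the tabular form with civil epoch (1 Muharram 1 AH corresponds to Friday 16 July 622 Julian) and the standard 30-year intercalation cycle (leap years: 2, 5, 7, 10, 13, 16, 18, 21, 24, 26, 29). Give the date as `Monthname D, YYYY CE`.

January 17, 2139 CE

Julian Day Number of the source date = 2502330.
Converting JDN 2502330 to the Gregorian calendar gives 17 January 2139 CE.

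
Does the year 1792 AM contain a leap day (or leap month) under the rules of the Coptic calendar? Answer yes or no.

no

1792 mod 4 = 0; in the Coptic calendar a year is leap when year mod 4 = 3, so it is a common year.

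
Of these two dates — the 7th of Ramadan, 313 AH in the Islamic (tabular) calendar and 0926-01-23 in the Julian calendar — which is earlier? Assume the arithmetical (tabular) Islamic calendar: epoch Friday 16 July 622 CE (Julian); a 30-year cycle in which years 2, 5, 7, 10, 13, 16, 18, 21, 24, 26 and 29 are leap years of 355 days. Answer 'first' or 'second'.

first

The two dates have Julian Day Numbers 2059244 and 2059302 respectively.
Since 2059244 < 2059302, the first date comes first.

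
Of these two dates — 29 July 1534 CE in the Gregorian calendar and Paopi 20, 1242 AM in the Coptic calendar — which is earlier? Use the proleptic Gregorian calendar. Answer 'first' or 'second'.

second

First date → JDN 2281551; second date → JDN 2278354.
JDN 2278354 < JDN 2281551, so the second date is earlier.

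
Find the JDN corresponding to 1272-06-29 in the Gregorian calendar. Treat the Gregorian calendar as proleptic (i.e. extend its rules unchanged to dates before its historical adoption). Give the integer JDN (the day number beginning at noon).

JDN 2400001 is 17 November 1858 CE (Gregorian), MJD 0; the target day is −214172 days from there, so JDN = 2185829.

2185829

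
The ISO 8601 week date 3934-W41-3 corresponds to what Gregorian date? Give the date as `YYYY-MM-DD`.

3934-10-10

ISO week 1 of 3934 is the week containing the first Thursday of 3934.
Week 41, day 3 (Wednesday) lands on 3934-10-10.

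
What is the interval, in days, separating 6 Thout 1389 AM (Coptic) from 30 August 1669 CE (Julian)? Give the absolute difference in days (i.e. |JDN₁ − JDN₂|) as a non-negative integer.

JDN of the first date = 2332002.
JDN of the second date = 2330902.
|2330902 − 2332002| = 1100.

1100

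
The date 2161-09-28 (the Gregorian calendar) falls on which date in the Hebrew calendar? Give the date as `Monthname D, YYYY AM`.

Tishrei 8, 5922 AM

Both dates share Julian Day Number 2510620; in the Hebrew calendar that is 8 Tishrei 5922 AM.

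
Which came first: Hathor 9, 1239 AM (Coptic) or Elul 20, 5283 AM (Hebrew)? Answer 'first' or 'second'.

first

Converting both to JDN: 2277277 vs 2277576; the smaller is the first.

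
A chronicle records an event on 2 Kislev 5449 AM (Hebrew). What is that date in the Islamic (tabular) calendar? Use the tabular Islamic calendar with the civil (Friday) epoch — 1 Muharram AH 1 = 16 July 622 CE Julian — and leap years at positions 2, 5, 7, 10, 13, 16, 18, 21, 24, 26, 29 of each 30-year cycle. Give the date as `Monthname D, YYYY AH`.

Julian Day Number of the source date = 2337919.
Converting JDN 2337919 to the tabular Islamic calendar gives 1 Safar 1100 AH.

Safar 1, 1100 AH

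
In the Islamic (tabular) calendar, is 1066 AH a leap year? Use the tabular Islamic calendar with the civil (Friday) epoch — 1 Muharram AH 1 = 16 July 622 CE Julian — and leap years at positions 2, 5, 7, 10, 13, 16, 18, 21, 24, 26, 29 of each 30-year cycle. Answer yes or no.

yes

Year 1066 AH is year 16 of its 30-year cycle; leap positions are 2, 5, 7, 10, 13, 16, 18, 21, 24, 26, 29, so it is a leap year (355 days).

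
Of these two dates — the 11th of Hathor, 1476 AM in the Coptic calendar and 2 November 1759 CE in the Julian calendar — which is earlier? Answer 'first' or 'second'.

The two dates have Julian Day Numbers 2363844 and 2363838 respectively.
Since 2363838 < 2363844, the second date comes first.

second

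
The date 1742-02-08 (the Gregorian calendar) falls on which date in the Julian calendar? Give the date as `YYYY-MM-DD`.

The Julian–Gregorian offset here is 11 days (Julian trailing).
8 February 1742 Gregorian − 11 days → 28 January 1742 Julian.

1742-01-28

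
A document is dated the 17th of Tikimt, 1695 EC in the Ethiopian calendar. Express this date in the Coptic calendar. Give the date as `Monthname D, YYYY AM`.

The source date corresponds to 25 October 1702 in the Gregorian calendar (JDN 2343000).
That day falls on 17 Paopi 1419 AM in the Coptic calendar.

Paopi 17, 1419 AM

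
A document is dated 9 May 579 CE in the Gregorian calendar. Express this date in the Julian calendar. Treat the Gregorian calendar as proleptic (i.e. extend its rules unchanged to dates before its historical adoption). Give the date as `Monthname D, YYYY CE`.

May 7, 579 CE

At this point the Julian calendar is 2 days behind the Gregorian.
9 May 579 Gregorian − 2 days → 7 May 579 Julian.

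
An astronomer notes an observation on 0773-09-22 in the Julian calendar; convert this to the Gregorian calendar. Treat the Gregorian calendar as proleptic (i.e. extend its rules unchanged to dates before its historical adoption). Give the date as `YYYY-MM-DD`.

0773-09-26

At this point the Julian calendar is 4 days behind the Gregorian.
22 September 773 Julian + 4 days → 26 September 773 Gregorian.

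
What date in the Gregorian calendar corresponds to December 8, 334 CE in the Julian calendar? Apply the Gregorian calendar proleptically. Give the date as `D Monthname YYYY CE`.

For dates in this range the Gregorian date is 1 day ahead of the Julian.
8 December 334 Julian + 1 day → 9 December 334 Gregorian.

9 December 334 CE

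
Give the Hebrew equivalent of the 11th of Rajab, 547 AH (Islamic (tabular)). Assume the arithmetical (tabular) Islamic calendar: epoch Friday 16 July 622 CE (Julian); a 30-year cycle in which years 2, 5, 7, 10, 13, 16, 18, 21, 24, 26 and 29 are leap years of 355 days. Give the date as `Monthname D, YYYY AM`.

Cheshvan 12, 4913 AM

Julian Day Number of the source date = 2142111.
Converting JDN 2142111 to the Hebrew calendar gives 12 Cheshvan 4913 AM.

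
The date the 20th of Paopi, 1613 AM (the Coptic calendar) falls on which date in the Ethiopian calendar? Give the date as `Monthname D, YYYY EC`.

Tikimt 20, 1889 EC

The source date corresponds to 29 October 1896 in the Gregorian calendar (JDN 2413862).
That day falls on 20 Tikimt 1889 EC in the Ethiopian calendar.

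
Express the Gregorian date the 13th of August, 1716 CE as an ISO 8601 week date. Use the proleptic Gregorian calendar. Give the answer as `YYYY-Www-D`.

The weekday is Thursday (ISO weekday 4).
That Thursday belongs to ISO week 33 of ISO year 1716.

1716-W33-4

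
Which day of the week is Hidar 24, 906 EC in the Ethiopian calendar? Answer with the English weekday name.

Saturday

In the proleptic Gregorian calendar this is 25 November 913 (JDN 2054855).
Since JDN mod 7 = 5 (0 = Monday), the day is Saturday.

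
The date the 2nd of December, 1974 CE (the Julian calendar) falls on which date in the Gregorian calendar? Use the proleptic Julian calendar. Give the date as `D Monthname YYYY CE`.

For dates in this range the Gregorian date is 13 days ahead of the Julian.
2 December 1974 Julian + 13 days → 15 December 1974 Gregorian.

15 December 1974 CE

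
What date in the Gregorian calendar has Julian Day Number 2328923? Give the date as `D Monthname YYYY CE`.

JDN 2451545 is 1 Jan 2000; 2328923 is −122622 days from there.

9 April 1664 CE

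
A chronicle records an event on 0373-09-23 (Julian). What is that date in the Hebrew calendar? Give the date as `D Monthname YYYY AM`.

19 Tishrei 4134 AM

Both dates share Julian Day Number 1857562; in the Hebrew calendar that is 19 Tishrei 4134 AM.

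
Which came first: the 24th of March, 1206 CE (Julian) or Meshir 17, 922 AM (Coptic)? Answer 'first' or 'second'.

second

First date → JDN 2161632; second date → JDN 2161591.
JDN 2161591 < JDN 2161632, so the second date is earlier.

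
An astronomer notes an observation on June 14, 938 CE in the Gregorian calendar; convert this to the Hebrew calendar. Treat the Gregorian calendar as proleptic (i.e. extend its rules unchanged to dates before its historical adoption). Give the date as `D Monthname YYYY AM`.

Julian Day Number of the source date = 2063822.
Converting JDN 2063822 to the Hebrew calendar gives 7 Tammuz 4698 AM.

7 Tammuz 4698 AM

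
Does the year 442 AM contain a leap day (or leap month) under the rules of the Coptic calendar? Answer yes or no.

442 mod 4 = 2; in the Coptic calendar a year is leap when year mod 4 = 3, so it is a common year.

no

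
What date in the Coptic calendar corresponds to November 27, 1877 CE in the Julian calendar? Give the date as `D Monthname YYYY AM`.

1 Koiak 1594 AM

The source date corresponds to 9 December 1877 in the Gregorian calendar (JDN 2406963).
That day falls on 1 Koiak 1594 AM in the Coptic calendar.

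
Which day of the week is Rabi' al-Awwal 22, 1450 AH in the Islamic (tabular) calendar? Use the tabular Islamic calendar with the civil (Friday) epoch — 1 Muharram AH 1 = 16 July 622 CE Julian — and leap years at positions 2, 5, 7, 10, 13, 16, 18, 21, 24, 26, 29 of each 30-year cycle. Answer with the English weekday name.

Sunday

Equivalently 13 August 2028 Gregorian, JDN 2461997.
Since JDN mod 7 = 6 (0 = Monday), the day is Sunday.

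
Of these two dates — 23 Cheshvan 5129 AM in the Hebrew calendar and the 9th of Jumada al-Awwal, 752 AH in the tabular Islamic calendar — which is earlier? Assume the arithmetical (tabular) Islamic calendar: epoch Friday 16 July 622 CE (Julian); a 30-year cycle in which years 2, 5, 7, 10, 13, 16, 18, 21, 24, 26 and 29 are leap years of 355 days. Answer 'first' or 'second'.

second

The two dates have Julian Day Numbers 2221029 and 2214695 respectively.
Since 2214695 < 2221029, the second date comes first.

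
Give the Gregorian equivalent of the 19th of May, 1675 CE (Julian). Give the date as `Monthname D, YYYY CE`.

The Julian–Gregorian offset here is 10 days (Julian trailing).
19 May 1675 Julian + 10 days → 29 May 1675 Gregorian.

May 29, 1675 CE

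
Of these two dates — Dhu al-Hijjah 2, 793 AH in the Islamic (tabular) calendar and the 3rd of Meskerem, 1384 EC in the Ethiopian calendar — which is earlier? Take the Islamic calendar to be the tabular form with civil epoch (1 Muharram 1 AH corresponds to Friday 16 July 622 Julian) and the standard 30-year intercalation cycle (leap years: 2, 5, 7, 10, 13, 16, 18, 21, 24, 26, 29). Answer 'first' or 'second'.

second

First date → JDN 2229424; second date → JDN 2229364.
JDN 2229364 < JDN 2229424, so the second date is earlier.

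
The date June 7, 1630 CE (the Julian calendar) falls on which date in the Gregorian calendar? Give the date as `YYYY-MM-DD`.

1630-06-17

For dates in this range the Gregorian date is 10 days ahead of the Julian.
7 June 1630 Julian + 10 days → 17 June 1630 Gregorian.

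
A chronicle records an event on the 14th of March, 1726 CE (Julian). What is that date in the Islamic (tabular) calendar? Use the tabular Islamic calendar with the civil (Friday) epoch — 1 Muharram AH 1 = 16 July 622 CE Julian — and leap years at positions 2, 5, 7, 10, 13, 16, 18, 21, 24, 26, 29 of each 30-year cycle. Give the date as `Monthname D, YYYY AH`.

Julian Day Number of the source date = 2351552.
Converting JDN 2351552 to the tabular Islamic calendar gives 21 Rajab 1138 AH.

Rajab 21, 1138 AH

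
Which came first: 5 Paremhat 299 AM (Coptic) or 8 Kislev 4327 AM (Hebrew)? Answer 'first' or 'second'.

second

First date → JDN 1934058; second date → JDN 1928098.
JDN 1928098 < JDN 1934058, so the second date is earlier.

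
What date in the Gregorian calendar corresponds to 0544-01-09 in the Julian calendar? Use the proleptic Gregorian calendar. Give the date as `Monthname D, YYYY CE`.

January 11, 544 CE

For dates in this range the Gregorian date is 2 days ahead of the Julian.
9 January 544 Julian + 2 days → 11 January 544 Gregorian.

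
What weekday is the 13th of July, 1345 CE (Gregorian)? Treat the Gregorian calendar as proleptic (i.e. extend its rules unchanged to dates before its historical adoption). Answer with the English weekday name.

JDN 2212505 mod 7 = 1, and JDN 0 was a Monday, so this is a Tuesday.

Tuesday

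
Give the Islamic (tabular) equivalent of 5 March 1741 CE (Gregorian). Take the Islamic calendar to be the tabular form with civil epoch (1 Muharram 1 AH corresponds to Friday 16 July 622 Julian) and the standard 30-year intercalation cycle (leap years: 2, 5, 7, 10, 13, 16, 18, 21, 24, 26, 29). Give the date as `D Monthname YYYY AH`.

17 Dhu al-Hijjah 1153 AH

Julian Day Number of the source date = 2357011.
Converting JDN 2357011 to the tabular Islamic calendar gives 17 Dhu al-Hijjah 1153 AH.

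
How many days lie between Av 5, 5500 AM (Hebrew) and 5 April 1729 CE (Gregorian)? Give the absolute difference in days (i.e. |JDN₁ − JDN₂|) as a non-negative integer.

JDN of the first date = 2356792.
JDN of the second date = 2352659.
|2352659 − 2356792| = 4133.

4133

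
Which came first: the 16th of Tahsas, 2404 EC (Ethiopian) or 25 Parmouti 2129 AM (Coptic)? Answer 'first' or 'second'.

first

Converting both to JDN: 2602022 vs 2602516; the smaller is the first.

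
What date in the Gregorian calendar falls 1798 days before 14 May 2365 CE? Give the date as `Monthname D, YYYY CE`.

JDN of 14 May 2365 CE = 2584992.
2584992 − 1798 = 2583194.
JDN 2583194 in the Gregorian calendar is June 11, 2360 CE.

June 11, 2360 CE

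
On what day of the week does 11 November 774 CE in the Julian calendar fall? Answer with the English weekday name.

Friday

This is JDN 2004076 (15 November 774 Gregorian).
Since JDN mod 7 = 4 (0 = Monday), the day is Friday.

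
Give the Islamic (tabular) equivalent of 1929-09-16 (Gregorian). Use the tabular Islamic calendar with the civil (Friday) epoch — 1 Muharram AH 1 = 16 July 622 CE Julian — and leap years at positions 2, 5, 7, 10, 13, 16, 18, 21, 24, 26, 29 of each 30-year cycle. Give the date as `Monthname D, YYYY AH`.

Julian Day Number of the source date = 2425871.
Converting JDN 2425871 to the tabular Islamic calendar gives 11 Rabi' al-Thani 1348 AH.

Rabi' al-Thani 11, 1348 AH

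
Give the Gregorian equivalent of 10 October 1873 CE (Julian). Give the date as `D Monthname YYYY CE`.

The Julian–Gregorian offset here is 12 days (Julian trailing).
10 October 1873 Julian + 12 days → 22 October 1873 Gregorian.

22 October 1873 CE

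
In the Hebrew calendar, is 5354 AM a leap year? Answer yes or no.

Hebrew year 5354 is year 15 of its 19-year Metonic cycle; leap years are at positions 3, 6, 8, 11, 14, 17, 19, so it is a common year (12 months).

no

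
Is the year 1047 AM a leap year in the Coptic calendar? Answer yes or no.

yes

1047 mod 4 = 3; in the Coptic calendar a year is leap when year mod 4 = 3, so it is a leap year.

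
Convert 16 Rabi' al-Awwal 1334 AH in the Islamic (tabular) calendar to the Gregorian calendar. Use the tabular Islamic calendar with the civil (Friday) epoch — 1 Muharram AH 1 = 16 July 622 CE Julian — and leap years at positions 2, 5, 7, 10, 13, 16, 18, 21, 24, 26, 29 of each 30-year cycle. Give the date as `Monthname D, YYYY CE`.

Both dates share Julian Day Number 2420885; in the Gregorian calendar that is 22 January 1916 CE.

January 22, 1916 CE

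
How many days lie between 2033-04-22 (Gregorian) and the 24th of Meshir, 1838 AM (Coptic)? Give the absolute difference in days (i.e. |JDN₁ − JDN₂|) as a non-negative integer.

JDN of the first date = 2463710.
JDN of the second date = 2496167.
|2496167 − 2463710| = 32457.

32457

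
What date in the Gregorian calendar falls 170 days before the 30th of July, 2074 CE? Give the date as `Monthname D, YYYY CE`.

February 10, 2074 CE

Counting 170 days back from JDN 2478784 reaches JDN 2478614, which is February 10, 2074 CE.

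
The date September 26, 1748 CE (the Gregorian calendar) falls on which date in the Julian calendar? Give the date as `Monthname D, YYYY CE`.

The Julian–Gregorian offset here is 11 days (Julian trailing).
26 September 1748 Gregorian − 11 days → 15 September 1748 Julian.

September 15, 1748 CE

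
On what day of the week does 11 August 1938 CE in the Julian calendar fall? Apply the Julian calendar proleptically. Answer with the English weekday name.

Wednesday

Equivalently 24 August 1938 Gregorian, JDN 2429135.
JDN 2429135 mod 7 = 2, and JDN 0 was a Monday, so this is a Wednesday.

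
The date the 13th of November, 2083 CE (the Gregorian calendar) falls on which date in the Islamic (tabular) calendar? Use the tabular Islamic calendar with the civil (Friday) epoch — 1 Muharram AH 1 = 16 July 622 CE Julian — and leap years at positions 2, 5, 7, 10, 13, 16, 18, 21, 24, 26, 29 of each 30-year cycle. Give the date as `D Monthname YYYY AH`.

3 Rabi' al-Awwal 1507 AH

Both dates share Julian Day Number 2482177; in the tabular Islamic calendar that is 3 Rabi' al-Awwal 1507 AH.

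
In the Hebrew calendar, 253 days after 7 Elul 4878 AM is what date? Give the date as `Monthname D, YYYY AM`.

Iyar 24, 4879 AM

The starting date is JDN 2129646; 2129646 + 253 = 2129899.
JDN 2129899 corresponds to Iyar 24, 4879 AM.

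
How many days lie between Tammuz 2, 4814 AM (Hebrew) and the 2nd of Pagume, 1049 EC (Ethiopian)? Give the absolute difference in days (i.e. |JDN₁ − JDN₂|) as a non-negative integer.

1172

JDN of the first date = 2106192.
JDN of the second date = 2107364.
|2107364 − 2106192| = 1172.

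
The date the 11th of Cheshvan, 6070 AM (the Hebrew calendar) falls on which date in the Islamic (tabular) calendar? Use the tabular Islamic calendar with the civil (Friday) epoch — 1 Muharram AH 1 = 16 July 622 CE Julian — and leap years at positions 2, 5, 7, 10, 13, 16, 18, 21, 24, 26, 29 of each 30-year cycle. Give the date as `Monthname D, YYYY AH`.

Safar 11, 1740 AH

Julian Day Number of the source date = 2564724.
Converting JDN 2564724 to the tabular Islamic calendar gives 11 Safar 1740 AH.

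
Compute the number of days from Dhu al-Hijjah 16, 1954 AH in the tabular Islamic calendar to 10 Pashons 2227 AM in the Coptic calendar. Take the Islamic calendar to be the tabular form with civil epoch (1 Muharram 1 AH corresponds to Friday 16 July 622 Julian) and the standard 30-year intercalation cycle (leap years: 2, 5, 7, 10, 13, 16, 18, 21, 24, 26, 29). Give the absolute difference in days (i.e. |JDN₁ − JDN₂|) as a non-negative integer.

First date → JDN 2640858; second date → JDN 2638325.
The interval is |2640858 − 2638325| = 2533 days.

2533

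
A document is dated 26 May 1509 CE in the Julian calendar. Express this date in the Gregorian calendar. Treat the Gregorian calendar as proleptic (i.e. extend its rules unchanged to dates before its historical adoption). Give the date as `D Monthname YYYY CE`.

The Julian–Gregorian offset here is 10 days (Julian trailing).
26 May 1509 Julian + 10 days → 5 June 1509 Gregorian.

5 June 1509 CE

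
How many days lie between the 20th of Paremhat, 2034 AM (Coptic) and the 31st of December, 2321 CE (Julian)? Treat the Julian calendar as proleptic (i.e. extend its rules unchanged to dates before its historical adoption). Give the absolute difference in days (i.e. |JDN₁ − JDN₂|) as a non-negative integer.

JDN of the first date = 2567782.
JDN of the second date = 2569168.
|2569168 − 2567782| = 1386.

1386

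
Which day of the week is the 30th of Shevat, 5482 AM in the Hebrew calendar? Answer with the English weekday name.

Equivalently 17 February 1722 Gregorian, JDN 2350055.
2350055 ≡ 1 (mod 7); counting from Monday = 0 gives Tuesday.

Tuesday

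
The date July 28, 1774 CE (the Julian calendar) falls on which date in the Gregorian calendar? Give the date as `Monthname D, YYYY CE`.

The Julian–Gregorian offset here is 11 days (Julian trailing).
28 July 1774 Julian + 11 days → 8 August 1774 Gregorian.

August 8, 1774 CE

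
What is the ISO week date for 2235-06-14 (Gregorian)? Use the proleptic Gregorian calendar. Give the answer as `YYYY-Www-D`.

The weekday is Sunday (ISO weekday 7).
That Sunday belongs to ISO week 24 of ISO year 2235.

2235-W24-7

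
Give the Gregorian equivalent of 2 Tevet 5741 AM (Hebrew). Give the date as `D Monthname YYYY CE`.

Julian Day Number of the source date = 2444583.
Converting JDN 2444583 to the Gregorian calendar gives 9 December 1980 CE.

9 December 1980 CE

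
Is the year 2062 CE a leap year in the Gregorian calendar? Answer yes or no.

2062 is not divisible by 4, so it is a common year.

no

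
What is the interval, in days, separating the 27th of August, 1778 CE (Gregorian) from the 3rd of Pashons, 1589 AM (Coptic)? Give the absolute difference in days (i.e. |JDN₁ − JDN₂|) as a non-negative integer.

First date → JDN 2370700; second date → JDN 2405289.
The interval is |2370700 − 2405289| = 34589 days.

34589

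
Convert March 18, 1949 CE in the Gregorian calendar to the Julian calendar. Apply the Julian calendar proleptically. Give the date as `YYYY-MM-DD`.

For dates in this range the Gregorian date is 13 days ahead of the Julian.
18 March 1949 Gregorian − 13 days → 5 March 1949 Julian.

1949-03-05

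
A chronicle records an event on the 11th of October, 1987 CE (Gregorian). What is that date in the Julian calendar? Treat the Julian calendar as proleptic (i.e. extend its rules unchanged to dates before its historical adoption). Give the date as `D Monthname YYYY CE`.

28 September 1987 CE

At this point the Julian calendar is 13 days behind the Gregorian.
11 October 1987 Gregorian − 13 days → 28 September 1987 Julian.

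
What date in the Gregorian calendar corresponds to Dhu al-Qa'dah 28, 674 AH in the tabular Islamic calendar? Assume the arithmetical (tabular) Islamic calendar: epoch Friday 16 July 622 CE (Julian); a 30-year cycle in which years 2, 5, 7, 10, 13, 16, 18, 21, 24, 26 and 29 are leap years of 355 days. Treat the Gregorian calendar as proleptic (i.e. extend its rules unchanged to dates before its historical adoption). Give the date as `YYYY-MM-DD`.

Julian Day Number of the source date = 2187251.
Converting JDN 2187251 to the Gregorian calendar gives 21 May 1276 CE.

1276-05-21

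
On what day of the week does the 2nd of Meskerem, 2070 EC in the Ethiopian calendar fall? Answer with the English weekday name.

In the Gregorian calendar this is 12 September 2077 (JDN 2479924).
Since JDN mod 7 = 6 (0 = Monday), the day is Sunday.

Sunday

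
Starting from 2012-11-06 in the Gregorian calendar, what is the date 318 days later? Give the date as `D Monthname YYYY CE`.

20 September 2013 CE

Counting 318 days forward from JDN 2456238 reaches JDN 2456556, which is 20 September 2013 CE.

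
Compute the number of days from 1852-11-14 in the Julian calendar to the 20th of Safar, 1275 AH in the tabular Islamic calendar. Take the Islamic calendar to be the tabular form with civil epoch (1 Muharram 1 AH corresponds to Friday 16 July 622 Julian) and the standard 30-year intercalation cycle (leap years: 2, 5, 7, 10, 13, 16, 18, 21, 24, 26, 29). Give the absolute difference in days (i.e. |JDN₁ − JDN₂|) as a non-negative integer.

2133

First date → JDN 2397819; second date → JDN 2399952.
The interval is |2397819 − 2399952| = 2133 days.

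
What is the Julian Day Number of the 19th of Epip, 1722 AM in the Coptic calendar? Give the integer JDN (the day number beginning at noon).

2453943

In the Gregorian calendar the same day is 26 July 2006.
JDN 2400001 is 17 November 1858 CE (Gregorian), MJD 0; the target day is +53942 days from there, so JDN = 2453943.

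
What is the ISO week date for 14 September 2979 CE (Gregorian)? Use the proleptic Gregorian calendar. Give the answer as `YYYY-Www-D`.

The weekday is Tuesday (ISO weekday 2).
That Tuesday belongs to ISO week 37 of ISO year 2979.

2979-W37-2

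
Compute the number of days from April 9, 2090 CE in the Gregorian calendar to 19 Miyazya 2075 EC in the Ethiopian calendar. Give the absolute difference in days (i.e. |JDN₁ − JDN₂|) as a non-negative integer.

2539

First date → JDN 2484516; second date → JDN 2481977.
The interval is |2484516 − 2481977| = 2539 days.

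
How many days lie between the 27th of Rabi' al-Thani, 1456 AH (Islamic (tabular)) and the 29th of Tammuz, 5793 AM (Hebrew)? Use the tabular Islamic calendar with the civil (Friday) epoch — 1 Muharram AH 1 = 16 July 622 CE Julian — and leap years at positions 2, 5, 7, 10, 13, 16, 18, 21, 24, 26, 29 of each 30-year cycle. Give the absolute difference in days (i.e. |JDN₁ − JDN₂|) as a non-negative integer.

First date → JDN 2464158; second date → JDN 2463805.
The interval is |2464158 − 2463805| = 353 days.

353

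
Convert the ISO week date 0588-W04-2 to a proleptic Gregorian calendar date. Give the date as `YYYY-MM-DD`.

ISO week 1 of 588 is the week containing the first Thursday of 588.
Week 4, day 2 (Tuesday) lands on 0588-01-22.

0588-01-22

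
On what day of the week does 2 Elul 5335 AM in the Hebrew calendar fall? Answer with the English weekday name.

Monday

This is JDN 2296546 (18 August 1575 Gregorian).
Since JDN mod 7 = 0 (0 = Monday), the day is Monday.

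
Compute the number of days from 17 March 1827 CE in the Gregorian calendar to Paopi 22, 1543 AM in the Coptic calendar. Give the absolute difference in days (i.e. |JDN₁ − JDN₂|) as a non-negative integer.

JDN of the first date = 2388433.
JDN of the second date = 2388296.
|2388296 − 2388433| = 137.

137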